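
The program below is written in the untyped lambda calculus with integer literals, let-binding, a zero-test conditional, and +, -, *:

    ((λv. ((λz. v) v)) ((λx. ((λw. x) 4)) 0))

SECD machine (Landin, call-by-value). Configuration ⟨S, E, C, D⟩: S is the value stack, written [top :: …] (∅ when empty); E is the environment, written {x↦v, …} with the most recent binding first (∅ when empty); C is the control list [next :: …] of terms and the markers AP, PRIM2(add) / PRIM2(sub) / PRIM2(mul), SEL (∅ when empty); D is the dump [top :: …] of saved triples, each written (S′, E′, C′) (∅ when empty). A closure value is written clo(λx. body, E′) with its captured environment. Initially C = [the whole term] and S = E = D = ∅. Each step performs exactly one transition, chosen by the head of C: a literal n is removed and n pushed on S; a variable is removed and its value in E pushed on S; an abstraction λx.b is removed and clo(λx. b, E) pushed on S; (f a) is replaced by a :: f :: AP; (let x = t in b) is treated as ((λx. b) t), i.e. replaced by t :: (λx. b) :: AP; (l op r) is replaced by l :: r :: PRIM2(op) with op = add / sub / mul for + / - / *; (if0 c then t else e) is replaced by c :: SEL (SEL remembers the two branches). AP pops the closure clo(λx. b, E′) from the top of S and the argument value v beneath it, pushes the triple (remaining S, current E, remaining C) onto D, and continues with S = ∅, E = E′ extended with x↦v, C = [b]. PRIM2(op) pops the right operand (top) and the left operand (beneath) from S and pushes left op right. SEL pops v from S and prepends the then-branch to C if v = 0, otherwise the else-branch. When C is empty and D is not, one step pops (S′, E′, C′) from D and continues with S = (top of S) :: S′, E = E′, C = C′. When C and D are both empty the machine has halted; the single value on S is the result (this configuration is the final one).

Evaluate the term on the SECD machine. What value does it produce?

Answer: 0

Execution trace:
step 0: [S=∅ | E=∅ | C=[((λv. ((λz. v) v)) ((λx. ((λw. x) 4)) 0))] | D=∅]
step 1: [S=∅ | E=∅ | C=[((λx. ((λw. x) 4)) 0) :: (λv. ((λz. v) v)) :: AP] | D=∅]
step 2: [S=∅ | E=∅ | C=[0 :: (λx. ((λw. x) 4)) :: AP :: (λv. ((λz. v) v)) :: AP] | D=∅]
step 3: [S=[0] | E=∅ | C=[(λx. ((λw. x) 4)) :: AP :: (λv. ((λz. v) v)) :: AP] | D=∅]
step 4: [S=[clo(λx. ((λw. x) 4), ∅) :: 0] | E=∅ | C=[AP :: (λv. ((λz. v) v)) :: AP] | D=∅]
step 5: [S=∅ | E={x↦0} | C=[((λw. x) 4)] | D=[(∅, ∅, [(λv. ((λz. v) v)) :: AP])]]
step 6: [S=∅ | E={x↦0} | C=[4 :: (λw. x) :: AP] | D=[(∅, ∅, [(λv. ((λz. v) v)) :: AP])]]
step 7: [S=[4] | E={x↦0} | C=[(λw. x) :: AP] | D=[(∅, ∅, [(λv. ((λz. v) v)) :: AP])]]
step 8: [S=[clo(λw. x, {x↦0}) :: 4] | E={x↦0} | C=[AP] | D=[(∅, ∅, [(λv. ((λz. v) v)) :: AP])]]
step 9: [S=∅ | E={w↦4, x↦0} | C=[x] | D=[(∅, {x↦0}, ∅) :: (∅, ∅, [(λv. ((λz. v) v)) :: AP])]]
step 10: [S=[0] | E={w↦4, x↦0} | C=∅ | D=[(∅, {x↦0}, ∅) :: (∅, ∅, [(λv. ((λz. v) v)) :: AP])]]
step 11: [S=[0] | E={x↦0} | C=∅ | D=[(∅, ∅, [(λv. ((λz. v) v)) :: AP])]]
step 12: [S=[0] | E=∅ | C=[(λv. ((λz. v) v)) :: AP] | D=∅]
step 13: [S=[clo(λv. ((λz. v) v), ∅) :: 0] | E=∅ | C=[AP] | D=∅]
step 14: [S=∅ | E={v↦0} | C=[((λz. v) v)] | D=[(∅, ∅, ∅)]]
step 15: [S=∅ | E={v↦0} | C=[v :: (λz. v) :: AP] | D=[(∅, ∅, ∅)]]
step 16: [S=[0] | E={v↦0} | C=[(λz. v) :: AP] | D=[(∅, ∅, ∅)]]
step 17: [S=[clo(λz. v, {v↦0}) :: 0] | E={v↦0} | C=[AP] | D=[(∅, ∅, ∅)]]
step 18: [S=∅ | E={z↦0, v↦0} | C=[v] | D=[(∅, {v↦0}, ∅) :: (∅, ∅, ∅)]]
step 19: [S=[0] | E={z↦0, v↦0} | C=∅ | D=[(∅, {v↦0}, ∅) :: (∅, ∅, ∅)]]
step 20: [S=[0] | E={v↦0} | C=∅ | D=[(∅, ∅, ∅)]]
step 21: [S=[0] | E=∅ | C=∅ | D=∅]
→ final value 0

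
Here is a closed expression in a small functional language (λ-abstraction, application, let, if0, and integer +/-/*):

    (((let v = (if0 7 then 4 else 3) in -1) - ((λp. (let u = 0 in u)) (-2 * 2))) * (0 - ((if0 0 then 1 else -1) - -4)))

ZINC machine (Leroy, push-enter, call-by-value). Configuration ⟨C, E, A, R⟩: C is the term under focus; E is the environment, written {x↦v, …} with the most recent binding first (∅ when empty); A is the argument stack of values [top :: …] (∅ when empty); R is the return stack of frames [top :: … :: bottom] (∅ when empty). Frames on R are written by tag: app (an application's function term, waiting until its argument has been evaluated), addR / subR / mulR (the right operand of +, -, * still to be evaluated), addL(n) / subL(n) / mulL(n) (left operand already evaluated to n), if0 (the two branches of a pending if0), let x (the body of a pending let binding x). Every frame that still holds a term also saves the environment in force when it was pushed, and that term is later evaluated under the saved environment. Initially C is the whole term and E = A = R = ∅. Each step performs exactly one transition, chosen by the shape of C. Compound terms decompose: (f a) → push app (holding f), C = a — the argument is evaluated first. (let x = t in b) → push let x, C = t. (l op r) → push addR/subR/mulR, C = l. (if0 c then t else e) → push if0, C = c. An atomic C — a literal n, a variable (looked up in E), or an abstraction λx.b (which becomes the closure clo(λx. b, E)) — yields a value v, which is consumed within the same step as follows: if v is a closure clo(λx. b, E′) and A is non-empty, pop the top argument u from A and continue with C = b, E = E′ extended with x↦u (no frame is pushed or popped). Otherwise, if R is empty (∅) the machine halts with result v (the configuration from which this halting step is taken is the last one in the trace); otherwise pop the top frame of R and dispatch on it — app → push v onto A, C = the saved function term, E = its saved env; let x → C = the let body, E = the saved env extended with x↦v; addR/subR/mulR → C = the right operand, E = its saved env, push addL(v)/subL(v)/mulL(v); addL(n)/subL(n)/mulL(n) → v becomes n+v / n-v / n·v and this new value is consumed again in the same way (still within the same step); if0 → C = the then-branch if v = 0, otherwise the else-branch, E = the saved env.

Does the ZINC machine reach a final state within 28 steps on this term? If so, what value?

Answer: 5

Machine steps:
[0] ⟨C=(((let v = (if0 7 then 4 else 3) in -1) - ((λp. (let u = 0 in u)) (-2 * 2))) * (0 - ((if0 0 then 1 else -1) - -4))); E=∅; A=∅; R=∅⟩
[1] ⟨C=((let v = (if0 7 then 4 else 3) in -1) - ((λp. (let u = 0 in u)) (-2 * 2))); E=∅; A=∅; R=[mulR]⟩
[2] ⟨C=(let v = (if0 7 then 4 else 3) in -1); E=∅; A=∅; R=[subR :: mulR]⟩
[3] ⟨C=(if0 7 then 4 else 3); E=∅; A=∅; R=[let v :: subR :: mulR]⟩
[4] ⟨C=7; E=∅; A=∅; R=[if0 :: let v :: subR :: mulR]⟩
[5] ⟨C=3; E=∅; A=∅; R=[let v :: subR :: mulR]⟩
[6] ⟨C=-1; E={v↦3}; A=∅; R=[subR :: mulR]⟩
[7] ⟨C=((λp. (let u = 0 in u)) (-2 * 2)); E=∅; A=∅; R=[subL(-1) :: mulR]⟩
[8] ⟨C=(-2 * 2); E=∅; A=∅; R=[app :: subL(-1) :: mulR]⟩
[9] ⟨C=-2; E=∅; A=∅; R=[mulR :: app :: subL(-1) :: mulR]⟩
[10] ⟨C=2; E=∅; A=∅; R=[mulL(-2) :: app :: subL(-1) :: mulR]⟩
[11] ⟨C=(λp. (let u = 0 in u)); E=∅; A=[-4]; R=[subL(-1) :: mulR]⟩
[12] ⟨C=(let u = 0 in u); E={p↦-4}; A=∅; R=[subL(-1) :: mulR]⟩
[13] ⟨C=0; E={p↦-4}; A=∅; R=[let u :: subL(-1) :: mulR]⟩
[14] ⟨C=u; E={u↦0, p↦-4}; A=∅; R=[subL(-1) :: mulR]⟩
[15] ⟨C=(0 - ((if0 0 then 1 else -1) - -4)); E=∅; A=∅; R=[mulL(-1)]⟩
[16] ⟨C=0; E=∅; A=∅; R=[subR :: mulL(-1)]⟩
[17] ⟨C=((if0 0 then 1 else -1) - -4); E=∅; A=∅; R=[subL(0) :: mulL(-1)]⟩
[18] ⟨C=(if0 0 then 1 else -1); E=∅; A=∅; R=[subR :: subL(0) :: mulL(-1)]⟩
[19] ⟨C=0; E=∅; A=∅; R=[if0 :: subR :: subL(0) :: mulL(-1)]⟩
[20] ⟨C=1; E=∅; A=∅; R=[subR :: subL(0) :: mulL(-1)]⟩
[21] ⟨C=-4; E=∅; A=∅; R=[subL(1) :: subL(0) :: mulL(-1)]⟩
→ final value 5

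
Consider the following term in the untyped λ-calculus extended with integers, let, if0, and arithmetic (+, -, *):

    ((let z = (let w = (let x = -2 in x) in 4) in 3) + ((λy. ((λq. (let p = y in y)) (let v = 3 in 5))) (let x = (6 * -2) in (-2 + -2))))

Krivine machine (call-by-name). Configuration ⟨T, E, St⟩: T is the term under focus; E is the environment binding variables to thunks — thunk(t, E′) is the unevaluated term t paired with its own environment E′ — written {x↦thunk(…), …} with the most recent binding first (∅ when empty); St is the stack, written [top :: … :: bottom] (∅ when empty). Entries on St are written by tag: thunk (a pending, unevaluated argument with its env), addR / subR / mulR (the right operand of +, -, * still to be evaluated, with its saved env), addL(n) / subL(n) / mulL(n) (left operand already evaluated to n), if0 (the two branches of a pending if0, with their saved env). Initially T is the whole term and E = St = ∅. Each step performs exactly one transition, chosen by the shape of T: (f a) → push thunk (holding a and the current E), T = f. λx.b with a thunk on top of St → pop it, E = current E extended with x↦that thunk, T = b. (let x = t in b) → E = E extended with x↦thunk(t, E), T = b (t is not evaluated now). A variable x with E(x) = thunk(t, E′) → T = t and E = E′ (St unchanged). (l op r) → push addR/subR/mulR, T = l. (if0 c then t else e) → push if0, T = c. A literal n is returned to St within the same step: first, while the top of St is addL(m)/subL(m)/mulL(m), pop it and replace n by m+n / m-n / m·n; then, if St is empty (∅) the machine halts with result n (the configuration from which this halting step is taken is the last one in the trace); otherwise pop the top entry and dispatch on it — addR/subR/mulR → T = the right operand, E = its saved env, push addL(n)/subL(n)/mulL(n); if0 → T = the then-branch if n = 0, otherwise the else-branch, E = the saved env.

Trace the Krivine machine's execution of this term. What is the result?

step 0: ⟨T=((let z = (let w = (let x = -2 in x) in 4) in 3) + ((λy. ((λq. (let p = y in y)) (let v = 3 in 5))) (let x = (6 * -2) in (-2 + -2)))); E=∅; St=∅⟩
step 1: ⟨T=(let z = (let w = (let x = -2 in x) in 4) in 3); E=∅; St=[addR]⟩
step 2: ⟨T=3; E={z↦thunk((let w = (let x = -2 in x) in 4), ∅)}; St=[addR]⟩
step 3: ⟨T=((λy. ((λq. (let p = y in y)) (let v = 3 in 5))) (let x = (6 * -2) in (-2 + -2))); E=∅; St=[addL(3)]⟩
step 4: ⟨T=(λy. ((λq. (let p = y in y)) (let v = 3 in 5))); E=∅; St=[thunk :: addL(3)]⟩
step 5: ⟨T=((λq. (let p = y in y)) (let v = 3 in 5)); E={y↦thunk((let x = (6 * -2) in (-2 + -2)), ∅)}; St=[addL(3)]⟩
step 6: ⟨T=(λq. (let p = y in y)); E={y↦thunk((let x = (6 * -2) in (-2 + -2)), ∅)}; St=[thunk :: addL(3)]⟩
step 7: ⟨T=(let p = y in y); E={q↦thunk((let v = 3 in 5), {y↦thunk((let x = (6 * -2) in (-2 + -2)), ∅)}), y↦thunk((let x = (6 * -2) in (-2 + -2)), ∅)}; St=[addL(3)]⟩
step 8: ⟨T=y; E={p↦thunk(y, {q↦thunk((let v = 3 in 5), {y↦thunk((let x = (6 * -2) in (-2 + -2)), ∅)}), y↦thunk((let x = (6 * -2) in (-2 + -2)), ∅)}), q↦thunk((let v = 3 in 5), {y↦thunk((let x = (6 * -2) in (-2 + -2)), ∅)}), y↦thunk((let x = (6 * -2) in (-2 + -2)), ∅)}; St=[addL(3)]⟩
step 9: ⟨T=(let x = (6 * -2) in (-2 + -2)); E=∅; St=[addL(3)]⟩
step 10: ⟨T=(-2 + -2); E={x↦thunk((6 * -2), ∅)}; St=[addL(3)]⟩
step 11: ⟨T=-2; E={x↦thunk((6 * -2), ∅)}; St=[addR :: addL(3)]⟩
step 12: ⟨T=-2; E={x↦thunk((6 * -2), ∅)}; St=[addL(-2) :: addL(3)]⟩
→ final value -1

Answer: -1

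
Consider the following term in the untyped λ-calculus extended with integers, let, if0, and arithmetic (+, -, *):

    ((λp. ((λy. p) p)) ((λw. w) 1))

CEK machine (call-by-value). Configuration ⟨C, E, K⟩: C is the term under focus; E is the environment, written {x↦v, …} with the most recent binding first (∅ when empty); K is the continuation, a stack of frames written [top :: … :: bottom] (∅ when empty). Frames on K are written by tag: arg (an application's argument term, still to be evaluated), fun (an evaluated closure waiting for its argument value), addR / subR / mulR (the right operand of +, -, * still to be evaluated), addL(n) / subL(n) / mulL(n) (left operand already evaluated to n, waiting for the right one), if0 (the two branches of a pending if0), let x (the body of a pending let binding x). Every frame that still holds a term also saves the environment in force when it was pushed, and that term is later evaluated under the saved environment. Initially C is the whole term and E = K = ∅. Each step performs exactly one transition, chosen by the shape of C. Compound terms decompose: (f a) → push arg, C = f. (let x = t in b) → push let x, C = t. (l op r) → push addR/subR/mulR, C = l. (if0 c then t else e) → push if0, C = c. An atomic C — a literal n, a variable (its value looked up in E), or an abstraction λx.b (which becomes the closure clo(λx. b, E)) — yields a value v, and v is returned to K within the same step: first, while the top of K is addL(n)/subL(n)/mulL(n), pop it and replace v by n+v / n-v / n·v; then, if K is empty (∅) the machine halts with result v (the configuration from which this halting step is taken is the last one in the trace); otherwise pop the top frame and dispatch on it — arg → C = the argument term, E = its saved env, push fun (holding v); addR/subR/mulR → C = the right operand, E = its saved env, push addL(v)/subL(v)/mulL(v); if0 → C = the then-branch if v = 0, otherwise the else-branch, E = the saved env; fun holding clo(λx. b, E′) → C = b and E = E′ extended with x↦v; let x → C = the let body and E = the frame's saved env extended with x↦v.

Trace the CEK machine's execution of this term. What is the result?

t=0: <C=((λp. ((λy. p) p)) ((λw. w) 1)), E=∅, K=∅>
t=1: <C=(λp. ((λy. p) p)), E=∅, K=[arg]>
t=2: <C=((λw. w) 1), E=∅, K=[fun]>
t=3: <C=(λw. w), E=∅, K=[arg :: fun]>
t=4: <C=1, E=∅, K=[fun :: fun]>
t=5: <C=w, E={w↦1}, K=[fun]>
t=6: <C=((λy. p) p), E={p↦1}, K=∅>
t=7: <C=(λy. p), E={p↦1}, K=[arg]>
t=8: <C=p, E={p↦1}, K=[fun]>
t=9: <C=p, E={y↦1, p↦1}, K=∅>
→ final value 1

Answer: 1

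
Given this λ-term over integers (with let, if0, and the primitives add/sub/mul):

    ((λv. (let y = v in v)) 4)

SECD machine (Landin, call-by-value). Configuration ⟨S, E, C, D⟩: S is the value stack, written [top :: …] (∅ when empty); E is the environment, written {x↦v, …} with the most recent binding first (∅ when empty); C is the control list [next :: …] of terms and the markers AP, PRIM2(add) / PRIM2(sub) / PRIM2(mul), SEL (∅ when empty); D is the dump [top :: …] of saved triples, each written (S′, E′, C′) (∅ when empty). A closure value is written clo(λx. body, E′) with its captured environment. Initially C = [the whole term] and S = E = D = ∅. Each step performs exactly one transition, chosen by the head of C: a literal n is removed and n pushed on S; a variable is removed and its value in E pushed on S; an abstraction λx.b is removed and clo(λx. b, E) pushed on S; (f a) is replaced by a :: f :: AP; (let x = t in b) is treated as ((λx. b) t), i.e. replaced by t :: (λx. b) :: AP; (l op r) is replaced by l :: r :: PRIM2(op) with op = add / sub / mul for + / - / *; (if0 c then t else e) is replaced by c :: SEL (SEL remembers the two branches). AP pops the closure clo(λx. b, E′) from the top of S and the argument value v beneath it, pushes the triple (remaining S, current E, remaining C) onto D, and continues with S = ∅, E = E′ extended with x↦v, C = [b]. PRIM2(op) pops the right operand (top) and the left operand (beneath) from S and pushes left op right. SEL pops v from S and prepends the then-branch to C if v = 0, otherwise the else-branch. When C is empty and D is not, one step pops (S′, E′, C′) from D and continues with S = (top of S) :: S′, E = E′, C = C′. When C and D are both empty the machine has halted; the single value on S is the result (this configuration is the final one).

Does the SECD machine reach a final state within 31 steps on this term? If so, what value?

Answer: 4

Derivation:
step 0: ⟨S=∅; E=∅; C=[((λv. (let y = v in v)) 4)]; D=∅⟩
step 1: ⟨S=∅; E=∅; C=[4 :: (λv. (let y = v in v)) :: AP]; D=∅⟩
step 2: ⟨S=[4]; E=∅; C=[(λv. (let y = v in v)) :: AP]; D=∅⟩
step 3: ⟨S=[clo(λv. (let y = v in v), ∅) :: 4]; E=∅; C=[AP]; D=∅⟩
step 4: ⟨S=∅; E={v↦4}; C=[(let y = v in v)]; D=[(∅, ∅, ∅)]⟩
step 5: ⟨S=∅; E={v↦4}; C=[v :: (λy. v) :: AP]; D=[(∅, ∅, ∅)]⟩
step 6: ⟨S=[4]; E={v↦4}; C=[(λy. v) :: AP]; D=[(∅, ∅, ∅)]⟩
step 7: ⟨S=[clo(λy. v, {v↦4}) :: 4]; E={v↦4}; C=[AP]; D=[(∅, ∅, ∅)]⟩
step 8: ⟨S=∅; E={y↦4, v↦4}; C=[v]; D=[(∅, {v↦4}, ∅) :: (∅, ∅, ∅)]⟩
step 9: ⟨S=[4]; E={y↦4, v↦4}; C=∅; D=[(∅, {v↦4}, ∅) :: (∅, ∅, ∅)]⟩
step 10: ⟨S=[4]; E={v↦4}; C=∅; D=[(∅, ∅, ∅)]⟩
step 11: ⟨S=[4]; E=∅; C=∅; D=∅⟩
→ final value 4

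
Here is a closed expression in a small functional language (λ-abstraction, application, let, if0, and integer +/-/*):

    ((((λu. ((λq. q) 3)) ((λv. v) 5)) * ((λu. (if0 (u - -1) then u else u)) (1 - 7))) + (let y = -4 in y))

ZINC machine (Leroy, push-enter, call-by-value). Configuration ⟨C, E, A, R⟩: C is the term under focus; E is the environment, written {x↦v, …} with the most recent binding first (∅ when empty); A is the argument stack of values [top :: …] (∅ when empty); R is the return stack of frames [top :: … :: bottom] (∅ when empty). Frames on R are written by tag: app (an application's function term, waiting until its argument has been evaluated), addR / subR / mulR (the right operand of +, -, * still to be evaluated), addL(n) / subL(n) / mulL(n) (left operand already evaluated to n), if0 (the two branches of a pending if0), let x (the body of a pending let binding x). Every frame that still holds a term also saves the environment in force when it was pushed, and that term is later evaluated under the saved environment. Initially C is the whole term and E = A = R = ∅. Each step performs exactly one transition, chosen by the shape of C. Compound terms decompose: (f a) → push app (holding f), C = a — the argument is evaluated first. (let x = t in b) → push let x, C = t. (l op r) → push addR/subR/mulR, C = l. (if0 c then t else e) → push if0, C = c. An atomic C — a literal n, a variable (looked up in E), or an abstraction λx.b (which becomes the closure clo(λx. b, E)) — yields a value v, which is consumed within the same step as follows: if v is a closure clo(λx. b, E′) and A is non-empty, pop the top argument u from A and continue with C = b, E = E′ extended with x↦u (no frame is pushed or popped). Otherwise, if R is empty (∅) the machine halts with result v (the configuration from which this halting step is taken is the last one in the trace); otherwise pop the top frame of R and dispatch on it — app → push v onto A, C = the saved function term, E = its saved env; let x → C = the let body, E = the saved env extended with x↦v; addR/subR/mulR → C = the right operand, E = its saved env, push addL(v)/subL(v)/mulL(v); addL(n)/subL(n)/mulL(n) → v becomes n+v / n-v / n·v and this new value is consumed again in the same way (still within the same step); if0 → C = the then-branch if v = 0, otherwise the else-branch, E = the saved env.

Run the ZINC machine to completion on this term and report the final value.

Answer: -22

Derivation:
t=0: [C=((((λu. ((λq. q) 3)) ((λv. v) 5)) * ((λu. (if0 (u - -1) then u else u)) (1 - 7))) + (let y = -4 in y)) | E=∅ | A=∅ | R=∅]
t=1: [C=(((λu. ((λq. q) 3)) ((λv. v) 5)) * ((λu. (if0 (u - -1) then u else u)) (1 - 7))) | E=∅ | A=∅ | R=[addR]]
t=2: [C=((λu. ((λq. q) 3)) ((λv. v) 5)) | E=∅ | A=∅ | R=[mulR :: addR]]
t=3: [C=((λv. v) 5) | E=∅ | A=∅ | R=[app :: mulR :: addR]]
t=4: [C=5 | E=∅ | A=∅ | R=[app :: app :: mulR :: addR]]
t=5: [C=(λv. v) | E=∅ | A=[5] | R=[app :: mulR :: addR]]
t=6: [C=v | E={v↦5} | A=∅ | R=[app :: mulR :: addR]]
t=7: [C=(λu. ((λq. q) 3)) | E=∅ | A=[5] | R=[mulR :: addR]]
t=8: [C=((λq. q) 3) | E={u↦5} | A=∅ | R=[mulR :: addR]]
t=9: [C=3 | E={u↦5} | A=∅ | R=[app :: mulR :: addR]]
t=10: [C=(λq. q) | E={u↦5} | A=[3] | R=[mulR :: addR]]
t=11: [C=q | E={q↦3, u↦5} | A=∅ | R=[mulR :: addR]]
t=12: [C=((λu. (if0 (u - -1) then u else u)) (1 - 7)) | E=∅ | A=∅ | R=[mulL(3) :: addR]]
t=13: [C=(1 - 7) | E=∅ | A=∅ | R=[app :: mulL(3) :: addR]]
t=14: [C=1 | E=∅ | A=∅ | R=[subR :: app :: mulL(3) :: addR]]
t=15: [C=7 | E=∅ | A=∅ | R=[subL(1) :: app :: mulL(3) :: addR]]
t=16: [C=(λu. (if0 (u - -1) then u else u)) | E=∅ | A=[-6] | R=[mulL(3) :: addR]]
t=17: [C=(if0 (u - -1) then u else u) | E={u↦-6} | A=∅ | R=[mulL(3) :: addR]]
t=18: [C=(u - -1) | E={u↦-6} | A=∅ | R=[if0 :: mulL(3) :: addR]]
t=19: [C=u | E={u↦-6} | A=∅ | R=[subR :: if0 :: mulL(3) :: addR]]
t=20: [C=-1 | E={u↦-6} | A=∅ | R=[subL(-6) :: if0 :: mulL(3) :: addR]]
t=21: [C=u | E={u↦-6} | A=∅ | R=[mulL(3) :: addR]]
t=22: [C=(let y = -4 in y) | E=∅ | A=∅ | R=[addL(-18)]]
t=23: [C=-4 | E=∅ | A=∅ | R=[let y :: addL(-18)]]
t=24: [C=y | E={y↦-4} | A=∅ | R=[addL(-18)]]
→ final value -22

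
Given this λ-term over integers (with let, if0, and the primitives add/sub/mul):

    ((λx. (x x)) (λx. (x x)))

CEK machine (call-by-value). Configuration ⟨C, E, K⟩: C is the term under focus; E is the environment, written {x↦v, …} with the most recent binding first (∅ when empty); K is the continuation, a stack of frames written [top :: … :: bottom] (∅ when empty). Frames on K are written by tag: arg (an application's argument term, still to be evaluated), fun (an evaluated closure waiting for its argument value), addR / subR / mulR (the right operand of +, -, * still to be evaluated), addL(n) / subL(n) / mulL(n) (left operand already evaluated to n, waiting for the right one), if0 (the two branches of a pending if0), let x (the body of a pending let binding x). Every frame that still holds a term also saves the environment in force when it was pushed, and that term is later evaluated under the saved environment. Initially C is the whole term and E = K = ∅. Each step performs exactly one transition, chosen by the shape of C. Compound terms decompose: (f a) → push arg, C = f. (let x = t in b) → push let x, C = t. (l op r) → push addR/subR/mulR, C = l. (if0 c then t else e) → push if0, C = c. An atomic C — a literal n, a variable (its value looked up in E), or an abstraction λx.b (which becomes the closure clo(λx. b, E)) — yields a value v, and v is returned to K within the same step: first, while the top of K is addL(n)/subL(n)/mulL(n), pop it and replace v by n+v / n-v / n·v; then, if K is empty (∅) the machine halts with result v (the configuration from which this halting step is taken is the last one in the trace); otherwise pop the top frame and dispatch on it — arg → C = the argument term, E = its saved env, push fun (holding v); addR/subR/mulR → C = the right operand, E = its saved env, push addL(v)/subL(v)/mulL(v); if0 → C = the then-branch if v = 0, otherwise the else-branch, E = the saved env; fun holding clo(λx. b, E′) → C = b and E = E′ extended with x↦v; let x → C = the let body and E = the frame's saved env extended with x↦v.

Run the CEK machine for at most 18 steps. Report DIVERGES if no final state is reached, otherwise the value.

[0] <C=((λx. (x x)) (λx. (x x))), E=∅, K=∅>
[1] <C=(λx. (x x)), E=∅, K=[arg]>
[2] <C=(λx. (x x)), E=∅, K=[fun]>
[3] <C=(x x), E={x↦clo(λx. (x x), ∅)}, K=∅>
[4] <C=x, E={x↦clo(λx. (x x), ∅)}, K=[arg]>
[5] <C=x, E={x↦clo(λx. (x x), ∅)}, K=[fun]>
… configuration repeats with period 3 (steps 3–5 recur indefinitely) …

Answer: DIVERGES (no final state within 18 steps)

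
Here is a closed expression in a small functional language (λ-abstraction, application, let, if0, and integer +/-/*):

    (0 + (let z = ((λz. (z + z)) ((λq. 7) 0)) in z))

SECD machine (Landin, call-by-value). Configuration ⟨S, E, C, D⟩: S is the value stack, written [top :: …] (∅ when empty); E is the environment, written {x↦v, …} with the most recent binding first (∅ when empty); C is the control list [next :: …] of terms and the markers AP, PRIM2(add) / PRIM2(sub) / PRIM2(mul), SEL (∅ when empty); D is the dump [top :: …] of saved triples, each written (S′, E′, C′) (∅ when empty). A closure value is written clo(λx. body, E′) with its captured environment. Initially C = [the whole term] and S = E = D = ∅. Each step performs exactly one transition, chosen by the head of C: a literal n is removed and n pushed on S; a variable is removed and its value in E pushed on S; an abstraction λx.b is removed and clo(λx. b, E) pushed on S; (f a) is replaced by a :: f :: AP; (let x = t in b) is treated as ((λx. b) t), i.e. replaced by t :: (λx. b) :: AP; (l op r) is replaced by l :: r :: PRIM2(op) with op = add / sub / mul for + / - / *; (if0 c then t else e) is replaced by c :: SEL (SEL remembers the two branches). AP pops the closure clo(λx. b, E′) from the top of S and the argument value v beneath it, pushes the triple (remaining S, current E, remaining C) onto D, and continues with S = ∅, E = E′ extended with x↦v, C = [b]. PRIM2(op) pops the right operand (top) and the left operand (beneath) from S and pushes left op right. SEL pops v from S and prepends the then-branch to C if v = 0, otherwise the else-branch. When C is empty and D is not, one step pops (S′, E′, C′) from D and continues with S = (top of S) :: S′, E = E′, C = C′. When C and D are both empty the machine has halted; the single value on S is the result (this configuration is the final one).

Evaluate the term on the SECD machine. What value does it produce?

Answer: 14

Derivation:
[0] ⟨S=∅; E=∅; C=[(0 + (let z = ((λz. (z + z)) ((λq. 7) 0)) in z))]; D=∅⟩
[1] ⟨S=∅; E=∅; C=[0 :: (let z = ((λz. (z + z)) ((λq. 7) 0)) in z) :: PRIM2(add)]; D=∅⟩
[2] ⟨S=[0]; E=∅; C=[(let z = ((λz. (z + z)) ((λq. 7) 0)) in z) :: PRIM2(add)]; D=∅⟩
[3] ⟨S=[0]; E=∅; C=[((λz. (z + z)) ((λq. 7) 0)) :: (λz. z) :: AP :: PRIM2(add)]; D=∅⟩
[4] ⟨S=[0]; E=∅; C=[((λq. 7) 0) :: (λz. (z + z)) :: AP :: (λz. z) :: AP :: PRIM2(add)]; D=∅⟩
[5] ⟨S=[0]; E=∅; C=[0 :: (λq. 7) :: AP :: (λz. (z + z)) :: AP :: (λz. z) :: AP :: PRIM2(add)]; D=∅⟩
[6] ⟨S=[0 :: 0]; E=∅; C=[(λq. 7) :: AP :: (λz. (z + z)) :: AP :: (λz. z) :: AP :: PRIM2(add)]; D=∅⟩
[7] ⟨S=[clo(λq. 7, ∅) :: 0 :: 0]; E=∅; C=[AP :: (λz. (z + z)) :: AP :: (λz. z) :: AP :: PRIM2(add)]; D=∅⟩
[8] ⟨S=∅; E={q↦0}; C=[7]; D=[([0], ∅, [(λz. (z + z)) :: AP :: (λz. z) :: AP :: PRIM2(add)])]⟩
[9] ⟨S=[7]; E={q↦0}; C=∅; D=[([0], ∅, [(λz. (z + z)) :: AP :: (λz. z) :: AP :: PRIM2(add)])]⟩
[10] ⟨S=[7 :: 0]; E=∅; C=[(λz. (z + z)) :: AP :: (λz. z) :: AP :: PRIM2(add)]; D=∅⟩
[11] ⟨S=[clo(λz. (z + z), ∅) :: 7 :: 0]; E=∅; C=[AP :: (λz. z) :: AP :: PRIM2(add)]; D=∅⟩
[12] ⟨S=∅; E={z↦7}; C=[(z + z)]; D=[([0], ∅, [(λz. z) :: AP :: PRIM2(add)])]⟩
[13] ⟨S=∅; E={z↦7}; C=[z :: z :: PRIM2(add)]; D=[([0], ∅, [(λz. z) :: AP :: PRIM2(add)])]⟩
[14] ⟨S=[7]; E={z↦7}; C=[z :: PRIM2(add)]; D=[([0], ∅, [(λz. z) :: AP :: PRIM2(add)])]⟩
[15] ⟨S=[7 :: 7]; E={z↦7}; C=[PRIM2(add)]; D=[([0], ∅, [(λz. z) :: AP :: PRIM2(add)])]⟩
[16] ⟨S=[14]; E={z↦7}; C=∅; D=[([0], ∅, [(λz. z) :: AP :: PRIM2(add)])]⟩
[17] ⟨S=[14 :: 0]; E=∅; C=[(λz. z) :: AP :: PRIM2(add)]; D=∅⟩
[18] ⟨S=[clo(λz. z, ∅) :: 14 :: 0]; E=∅; C=[AP :: PRIM2(add)]; D=∅⟩
[19] ⟨S=∅; E={z↦14}; C=[z]; D=[([0], ∅, [PRIM2(add)])]⟩
[20] ⟨S=[14]; E={z↦14}; C=∅; D=[([0], ∅, [PRIM2(add)])]⟩
[21] ⟨S=[14 :: 0]; E=∅; C=[PRIM2(add)]; D=∅⟩
[22] ⟨S=[14]; E=∅; C=∅; D=∅⟩
→ final value 14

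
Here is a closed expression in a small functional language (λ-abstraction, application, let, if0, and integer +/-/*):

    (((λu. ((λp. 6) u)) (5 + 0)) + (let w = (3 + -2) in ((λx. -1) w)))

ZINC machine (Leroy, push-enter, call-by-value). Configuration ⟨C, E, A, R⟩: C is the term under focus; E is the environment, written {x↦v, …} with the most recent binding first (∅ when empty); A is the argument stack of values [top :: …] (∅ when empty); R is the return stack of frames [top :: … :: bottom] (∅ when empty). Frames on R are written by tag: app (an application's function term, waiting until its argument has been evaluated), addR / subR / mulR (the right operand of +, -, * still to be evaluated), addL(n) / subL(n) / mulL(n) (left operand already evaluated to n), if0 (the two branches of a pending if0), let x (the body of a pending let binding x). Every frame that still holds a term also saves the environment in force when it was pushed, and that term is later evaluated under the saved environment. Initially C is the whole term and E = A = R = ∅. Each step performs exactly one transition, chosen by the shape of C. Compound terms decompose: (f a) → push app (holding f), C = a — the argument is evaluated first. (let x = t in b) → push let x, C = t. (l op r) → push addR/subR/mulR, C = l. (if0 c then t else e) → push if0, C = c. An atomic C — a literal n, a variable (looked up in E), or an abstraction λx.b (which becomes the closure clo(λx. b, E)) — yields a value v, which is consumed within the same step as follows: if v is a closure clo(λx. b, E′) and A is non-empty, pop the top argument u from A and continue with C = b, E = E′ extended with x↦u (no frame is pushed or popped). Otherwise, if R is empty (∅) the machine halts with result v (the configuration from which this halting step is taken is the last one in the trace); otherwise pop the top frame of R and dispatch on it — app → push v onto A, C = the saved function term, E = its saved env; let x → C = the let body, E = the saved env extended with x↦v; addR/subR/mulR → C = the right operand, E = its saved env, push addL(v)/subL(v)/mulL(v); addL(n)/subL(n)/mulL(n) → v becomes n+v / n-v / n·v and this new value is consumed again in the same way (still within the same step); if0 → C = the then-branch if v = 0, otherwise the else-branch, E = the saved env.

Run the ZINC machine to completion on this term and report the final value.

t=0: ⟨C=(((λu. ((λp. 6) u)) (5 + 0)) + (let w = (3 + -2) in ((λx. -1) w))); E=∅; A=∅; R=∅⟩
t=1: ⟨C=((λu. ((λp. 6) u)) (5 + 0)); E=∅; A=∅; R=[addR]⟩
t=2: ⟨C=(5 + 0); E=∅; A=∅; R=[app :: addR]⟩
t=3: ⟨C=5; E=∅; A=∅; R=[addR :: app :: addR]⟩
t=4: ⟨C=0; E=∅; A=∅; R=[addL(5) :: app :: addR]⟩
t=5: ⟨C=(λu. ((λp. 6) u)); E=∅; A=[5]; R=[addR]⟩
t=6: ⟨C=((λp. 6) u); E={u↦5}; A=∅; R=[addR]⟩
t=7: ⟨C=u; E={u↦5}; A=∅; R=[app :: addR]⟩
t=8: ⟨C=(λp. 6); E={u↦5}; A=[5]; R=[addR]⟩
t=9: ⟨C=6; E={p↦5, u↦5}; A=∅; R=[addR]⟩
t=10: ⟨C=(let w = (3 + -2) in ((λx. -1) w)); E=∅; A=∅; R=[addL(6)]⟩
t=11: ⟨C=(3 + -2); E=∅; A=∅; R=[let w :: addL(6)]⟩
t=12: ⟨C=3; E=∅; A=∅; R=[addR :: let w :: addL(6)]⟩
t=13: ⟨C=-2; E=∅; A=∅; R=[addL(3) :: let w :: addL(6)]⟩
t=14: ⟨C=((λx. -1) w); E={w↦1}; A=∅; R=[addL(6)]⟩
t=15: ⟨C=w; E={w↦1}; A=∅; R=[app :: addL(6)]⟩
t=16: ⟨C=(λx. -1); E={w↦1}; A=[1]; R=[addL(6)]⟩
t=17: ⟨C=-1; E={x↦1, w↦1}; A=∅; R=[addL(6)]⟩
→ final value 5

Answer: 5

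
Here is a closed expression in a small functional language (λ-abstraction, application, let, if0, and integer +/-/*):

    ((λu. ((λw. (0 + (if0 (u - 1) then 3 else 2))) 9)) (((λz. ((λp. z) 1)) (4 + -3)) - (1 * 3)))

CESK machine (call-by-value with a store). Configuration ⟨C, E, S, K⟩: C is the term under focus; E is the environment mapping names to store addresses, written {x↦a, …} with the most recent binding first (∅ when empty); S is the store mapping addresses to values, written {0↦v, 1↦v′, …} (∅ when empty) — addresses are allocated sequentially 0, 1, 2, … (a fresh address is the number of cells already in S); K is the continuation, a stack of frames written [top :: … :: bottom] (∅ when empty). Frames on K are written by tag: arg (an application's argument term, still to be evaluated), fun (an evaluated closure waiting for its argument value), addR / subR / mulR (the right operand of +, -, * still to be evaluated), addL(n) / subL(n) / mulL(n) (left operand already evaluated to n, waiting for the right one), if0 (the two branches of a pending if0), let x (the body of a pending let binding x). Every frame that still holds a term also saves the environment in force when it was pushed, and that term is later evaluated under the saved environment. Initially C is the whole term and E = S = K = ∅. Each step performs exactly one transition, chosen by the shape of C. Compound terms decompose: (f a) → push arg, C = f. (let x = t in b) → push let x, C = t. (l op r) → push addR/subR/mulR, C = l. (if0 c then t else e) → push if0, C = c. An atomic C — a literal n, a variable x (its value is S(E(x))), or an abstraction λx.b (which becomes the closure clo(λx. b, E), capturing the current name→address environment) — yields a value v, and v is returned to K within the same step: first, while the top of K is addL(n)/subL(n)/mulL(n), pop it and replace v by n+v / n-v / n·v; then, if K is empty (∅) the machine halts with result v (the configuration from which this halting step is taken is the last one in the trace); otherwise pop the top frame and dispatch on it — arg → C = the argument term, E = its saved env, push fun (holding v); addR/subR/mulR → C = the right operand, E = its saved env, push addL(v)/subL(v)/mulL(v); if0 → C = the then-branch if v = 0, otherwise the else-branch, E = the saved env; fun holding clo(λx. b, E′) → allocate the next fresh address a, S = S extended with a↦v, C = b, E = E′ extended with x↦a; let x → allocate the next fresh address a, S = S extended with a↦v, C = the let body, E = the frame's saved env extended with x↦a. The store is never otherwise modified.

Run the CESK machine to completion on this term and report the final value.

0. <C=((λu. ((λw. (0 + (if0 (u - 1) then 3 else 2))) 9)) (((λz. ((λp. z) 1)) (4 + -3)) - (1 * 3))), E=∅, S=∅, K=∅>
1. <C=(λu. ((λw. (0 + (if0 (u - 1) then 3 else 2))) 9)), E=∅, S=∅, K=[arg]>
2. <C=(((λz. ((λp. z) 1)) (4 + -3)) - (1 * 3)), E=∅, S=∅, K=[fun]>
3. <C=((λz. ((λp. z) 1)) (4 + -3)), E=∅, S=∅, K=[subR :: fun]>
4. <C=(λz. ((λp. z) 1)), E=∅, S=∅, K=[arg :: subR :: fun]>
5. <C=(4 + -3), E=∅, S=∅, K=[fun :: subR :: fun]>
6. <C=4, E=∅, S=∅, K=[addR :: fun :: subR :: fun]>
7. <C=-3, E=∅, S=∅, K=[addL(4) :: fun :: subR :: fun]>
8. <C=((λp. z) 1), E={z↦0}, S={0↦1}, K=[subR :: fun]>
9. <C=(λp. z), E={z↦0}, S={0↦1}, K=[arg :: subR :: fun]>
10. <C=1, E={z↦0}, S={0↦1}, K=[fun :: subR :: fun]>
11. <C=z, E={p↦1, z↦0}, S={0↦1, 1↦1}, K=[subR :: fun]>
12. <C=(1 * 3), E=∅, S={0↦1, 1↦1}, K=[subL(1) :: fun]>
13. <C=1, E=∅, S={0↦1, 1↦1}, K=[mulR :: subL(1) :: fun]>
14. <C=3, E=∅, S={0↦1, 1↦1}, K=[mulL(1) :: subL(1) :: fun]>
15. <C=((λw. (0 + (if0 (u - 1) then 3 else 2))) 9), E={u↦2}, S={0↦1, 1↦1, 2↦-2}, K=∅>
16. <C=(λw. (0 + (if0 (u - 1) then 3 else 2))), E={u↦2}, S={0↦1, 1↦1, 2↦-2}, K=[arg]>
17. <C=9, E={u↦2}, S={0↦1, 1↦1, 2↦-2}, K=[fun]>
18. <C=(0 + (if0 (u - 1) then 3 else 2)), E={w↦3, u↦2}, S={0↦1, 1↦1, 2↦-2, 3↦9}, K=∅>
19. <C=0, E={w↦3, u↦2}, S={0↦1, 1↦1, 2↦-2, 3↦9}, K=[addR]>
20. <C=(if0 (u - 1) then 3 else 2), E={w↦3, u↦2}, S={0↦1, 1↦1, 2↦-2, 3↦9}, K=[addL(0)]>
21. <C=(u - 1), E={w↦3, u↦2}, S={0↦1, 1↦1, 2↦-2, 3↦9}, K=[if0 :: addL(0)]>
22. <C=u, E={w↦3, u↦2}, S={0↦1, 1↦1, 2↦-2, 3↦9}, K=[subR :: if0 :: addL(0)]>
23. <C=1, E={w↦3, u↦2}, S={0↦1, 1↦1, 2↦-2, 3↦9}, K=[subL(-2) :: if0 :: addL(0)]>
24. <C=2, E={w↦3, u↦2}, S={0↦1, 1↦1, 2↦-2, 3↦9}, K=[addL(0)]>
→ final value 2

Answer: 2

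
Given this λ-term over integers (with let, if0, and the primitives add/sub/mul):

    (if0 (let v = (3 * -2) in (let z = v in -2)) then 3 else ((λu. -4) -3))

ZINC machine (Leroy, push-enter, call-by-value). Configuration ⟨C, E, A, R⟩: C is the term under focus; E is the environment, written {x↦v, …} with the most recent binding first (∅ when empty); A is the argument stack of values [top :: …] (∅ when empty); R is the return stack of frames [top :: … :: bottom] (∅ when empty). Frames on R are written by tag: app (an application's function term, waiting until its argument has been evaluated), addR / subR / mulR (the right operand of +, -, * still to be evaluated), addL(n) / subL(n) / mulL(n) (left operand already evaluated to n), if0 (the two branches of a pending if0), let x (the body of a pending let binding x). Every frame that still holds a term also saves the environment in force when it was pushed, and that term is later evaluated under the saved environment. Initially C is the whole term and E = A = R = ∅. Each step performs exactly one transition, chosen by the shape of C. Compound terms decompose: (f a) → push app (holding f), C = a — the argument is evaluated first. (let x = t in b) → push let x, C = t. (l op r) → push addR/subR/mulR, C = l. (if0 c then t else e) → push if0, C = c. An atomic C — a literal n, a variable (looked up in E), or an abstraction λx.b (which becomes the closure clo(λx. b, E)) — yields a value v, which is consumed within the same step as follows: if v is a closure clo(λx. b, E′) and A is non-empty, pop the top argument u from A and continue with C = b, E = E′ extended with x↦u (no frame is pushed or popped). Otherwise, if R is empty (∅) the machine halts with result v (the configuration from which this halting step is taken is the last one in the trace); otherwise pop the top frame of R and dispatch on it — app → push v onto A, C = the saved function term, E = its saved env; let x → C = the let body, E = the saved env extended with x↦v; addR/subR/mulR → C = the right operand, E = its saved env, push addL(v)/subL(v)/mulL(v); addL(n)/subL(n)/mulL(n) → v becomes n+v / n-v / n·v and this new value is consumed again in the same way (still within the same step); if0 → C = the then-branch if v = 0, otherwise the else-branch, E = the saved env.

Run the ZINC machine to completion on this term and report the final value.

step 0: <C=(if0 (let v = (3 * -2) in (let z = v in -2)) then 3 else ((λu. -4) -3)), E=∅, A=∅, R=∅>
step 1: <C=(let v = (3 * -2) in (let z = v in -2)), E=∅, A=∅, R=[if0]>
step 2: <C=(3 * -2), E=∅, A=∅, R=[let v :: if0]>
step 3: <C=3, E=∅, A=∅, R=[mulR :: let v :: if0]>
step 4: <C=-2, E=∅, A=∅, R=[mulL(3) :: let v :: if0]>
step 5: <C=(let z = v in -2), E={v↦-6}, A=∅, R=[if0]>
step 6: <C=v, E={v↦-6}, A=∅, R=[let z :: if0]>
step 7: <C=-2, E={z↦-6, v↦-6}, A=∅, R=[if0]>
step 8: <C=((λu. -4) -3), E=∅, A=∅, R=∅>
step 9: <C=-3, E=∅, A=∅, R=[app]>
step 10: <C=(λu. -4), E=∅, A=[-3], R=∅>
step 11: <C=-4, E={u↦-3}, A=∅, R=∅>
→ final value -4

Answer: -4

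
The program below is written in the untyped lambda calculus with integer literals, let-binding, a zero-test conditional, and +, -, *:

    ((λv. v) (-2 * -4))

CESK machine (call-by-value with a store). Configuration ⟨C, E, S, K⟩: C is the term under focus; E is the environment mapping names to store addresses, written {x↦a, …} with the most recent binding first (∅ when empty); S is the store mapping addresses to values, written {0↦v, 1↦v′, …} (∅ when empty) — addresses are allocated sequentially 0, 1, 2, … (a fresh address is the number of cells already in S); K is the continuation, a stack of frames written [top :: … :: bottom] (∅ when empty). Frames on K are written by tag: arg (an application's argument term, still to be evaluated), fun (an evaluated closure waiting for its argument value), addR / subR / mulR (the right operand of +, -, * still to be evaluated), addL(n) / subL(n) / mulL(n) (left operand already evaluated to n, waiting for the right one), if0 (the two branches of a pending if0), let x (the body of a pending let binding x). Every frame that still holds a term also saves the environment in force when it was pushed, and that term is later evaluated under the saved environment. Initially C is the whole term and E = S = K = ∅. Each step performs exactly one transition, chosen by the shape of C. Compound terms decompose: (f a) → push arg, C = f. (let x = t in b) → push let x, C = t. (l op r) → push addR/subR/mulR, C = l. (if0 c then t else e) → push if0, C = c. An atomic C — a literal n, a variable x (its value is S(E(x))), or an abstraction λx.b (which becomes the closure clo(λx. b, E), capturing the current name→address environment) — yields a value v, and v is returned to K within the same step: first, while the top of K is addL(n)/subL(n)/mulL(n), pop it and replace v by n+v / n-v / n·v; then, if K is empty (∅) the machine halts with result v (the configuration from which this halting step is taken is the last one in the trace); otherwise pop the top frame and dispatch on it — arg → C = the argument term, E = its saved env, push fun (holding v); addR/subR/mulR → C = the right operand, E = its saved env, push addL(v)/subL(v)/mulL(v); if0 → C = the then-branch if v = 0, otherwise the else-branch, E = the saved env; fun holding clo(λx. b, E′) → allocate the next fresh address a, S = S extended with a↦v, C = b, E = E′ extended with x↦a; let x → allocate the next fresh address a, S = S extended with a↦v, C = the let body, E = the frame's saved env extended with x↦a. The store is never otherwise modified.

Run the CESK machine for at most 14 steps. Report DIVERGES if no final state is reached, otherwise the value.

t=0: <C=((λv. v) (-2 * -4)), E=∅, S=∅, K=∅>
t=1: <C=(λv. v), E=∅, S=∅, K=[arg]>
t=2: <C=(-2 * -4), E=∅, S=∅, K=[fun]>
t=3: <C=-2, E=∅, S=∅, K=[mulR :: fun]>
t=4: <C=-4, E=∅, S=∅, K=[mulL(-2) :: fun]>
t=5: <C=v, E={v↦0}, S={0↦8}, K=∅>
→ final value 8

Answer: 8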